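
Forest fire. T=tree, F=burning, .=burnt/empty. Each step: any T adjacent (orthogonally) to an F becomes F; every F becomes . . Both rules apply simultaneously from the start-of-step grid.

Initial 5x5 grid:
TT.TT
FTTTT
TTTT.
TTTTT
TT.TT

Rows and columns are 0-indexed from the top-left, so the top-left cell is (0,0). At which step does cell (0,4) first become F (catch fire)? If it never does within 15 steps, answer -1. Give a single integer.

Step 1: cell (0,4)='T' (+3 fires, +1 burnt)
Step 2: cell (0,4)='T' (+4 fires, +3 burnt)
Step 3: cell (0,4)='T' (+4 fires, +4 burnt)
Step 4: cell (0,4)='T' (+5 fires, +4 burnt)
Step 5: cell (0,4)='F' (+2 fires, +5 burnt)
  -> target ignites at step 5
Step 6: cell (0,4)='.' (+2 fires, +2 burnt)
Step 7: cell (0,4)='.' (+1 fires, +2 burnt)
Step 8: cell (0,4)='.' (+0 fires, +1 burnt)
  fire out at step 8

5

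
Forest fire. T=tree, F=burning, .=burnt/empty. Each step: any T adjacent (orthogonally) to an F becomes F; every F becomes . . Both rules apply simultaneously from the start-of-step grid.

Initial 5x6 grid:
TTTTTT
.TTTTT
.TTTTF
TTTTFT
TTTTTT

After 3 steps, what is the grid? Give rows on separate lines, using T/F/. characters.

Step 1: 5 trees catch fire, 2 burn out
  TTTTTT
  .TTTTF
  .TTTF.
  TTTF.F
  TTTTFT
Step 2: 6 trees catch fire, 5 burn out
  TTTTTF
  .TTTF.
  .TTF..
  TTF...
  TTTF.F
Step 3: 5 trees catch fire, 6 burn out
  TTTTF.
  .TTF..
  .TF...
  TF....
  TTF...

TTTTF.
.TTF..
.TF...
TF....
TTF...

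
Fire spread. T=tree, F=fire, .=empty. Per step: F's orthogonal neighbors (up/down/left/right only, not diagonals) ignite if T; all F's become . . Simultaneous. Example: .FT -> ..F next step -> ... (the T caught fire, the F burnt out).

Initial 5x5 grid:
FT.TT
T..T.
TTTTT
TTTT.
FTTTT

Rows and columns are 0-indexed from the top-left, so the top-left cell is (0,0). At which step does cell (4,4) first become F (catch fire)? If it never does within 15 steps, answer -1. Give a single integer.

Step 1: cell (4,4)='T' (+4 fires, +2 burnt)
Step 2: cell (4,4)='T' (+3 fires, +4 burnt)
Step 3: cell (4,4)='T' (+3 fires, +3 burnt)
Step 4: cell (4,4)='F' (+3 fires, +3 burnt)
  -> target ignites at step 4
Step 5: cell (4,4)='.' (+1 fires, +3 burnt)
Step 6: cell (4,4)='.' (+2 fires, +1 burnt)
Step 7: cell (4,4)='.' (+1 fires, +2 burnt)
Step 8: cell (4,4)='.' (+1 fires, +1 burnt)
Step 9: cell (4,4)='.' (+0 fires, +1 burnt)
  fire out at step 9

4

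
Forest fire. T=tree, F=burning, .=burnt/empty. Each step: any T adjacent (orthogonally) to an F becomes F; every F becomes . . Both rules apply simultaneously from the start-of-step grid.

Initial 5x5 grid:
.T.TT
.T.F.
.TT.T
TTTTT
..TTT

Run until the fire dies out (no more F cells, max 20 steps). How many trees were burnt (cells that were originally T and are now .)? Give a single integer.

Step 1: +1 fires, +1 burnt (F count now 1)
Step 2: +1 fires, +1 burnt (F count now 1)
Step 3: +0 fires, +1 burnt (F count now 0)
Fire out after step 3
Initially T: 15, now '.': 12
Total burnt (originally-T cells now '.'): 2

Answer: 2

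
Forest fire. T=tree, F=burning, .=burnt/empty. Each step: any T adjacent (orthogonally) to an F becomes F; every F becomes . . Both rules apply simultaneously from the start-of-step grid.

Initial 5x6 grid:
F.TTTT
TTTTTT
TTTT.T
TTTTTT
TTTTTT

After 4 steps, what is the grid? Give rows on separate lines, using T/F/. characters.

Step 1: 1 trees catch fire, 1 burn out
  ..TTTT
  FTTTTT
  TTTT.T
  TTTTTT
  TTTTTT
Step 2: 2 trees catch fire, 1 burn out
  ..TTTT
  .FTTTT
  FTTT.T
  TTTTTT
  TTTTTT
Step 3: 3 trees catch fire, 2 burn out
  ..TTTT
  ..FTTT
  .FTT.T
  FTTTTT
  TTTTTT
Step 4: 5 trees catch fire, 3 burn out
  ..FTTT
  ...FTT
  ..FT.T
  .FTTTT
  FTTTTT

..FTTT
...FTT
..FT.T
.FTTTT
FTTTTT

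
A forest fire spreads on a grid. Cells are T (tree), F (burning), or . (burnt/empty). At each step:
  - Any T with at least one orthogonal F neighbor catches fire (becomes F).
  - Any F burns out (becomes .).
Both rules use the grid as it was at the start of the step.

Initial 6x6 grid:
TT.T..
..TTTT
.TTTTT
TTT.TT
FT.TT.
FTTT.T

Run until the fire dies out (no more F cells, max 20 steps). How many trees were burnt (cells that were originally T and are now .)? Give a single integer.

Answer: 21

Derivation:
Step 1: +3 fires, +2 burnt (F count now 3)
Step 2: +2 fires, +3 burnt (F count now 2)
Step 3: +3 fires, +2 burnt (F count now 3)
Step 4: +2 fires, +3 burnt (F count now 2)
Step 5: +3 fires, +2 burnt (F count now 3)
Step 6: +3 fires, +3 burnt (F count now 3)
Step 7: +4 fires, +3 burnt (F count now 4)
Step 8: +1 fires, +4 burnt (F count now 1)
Step 9: +0 fires, +1 burnt (F count now 0)
Fire out after step 9
Initially T: 24, now '.': 33
Total burnt (originally-T cells now '.'): 21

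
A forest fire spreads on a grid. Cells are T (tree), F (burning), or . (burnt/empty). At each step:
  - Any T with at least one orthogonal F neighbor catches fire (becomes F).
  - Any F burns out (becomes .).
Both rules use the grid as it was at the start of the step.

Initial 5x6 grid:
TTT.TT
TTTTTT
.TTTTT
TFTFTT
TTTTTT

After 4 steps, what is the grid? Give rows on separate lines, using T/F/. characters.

Step 1: 7 trees catch fire, 2 burn out
  TTT.TT
  TTTTTT
  .FTFTT
  F.F.FT
  TFTFTT
Step 2: 8 trees catch fire, 7 burn out
  TTT.TT
  TFTFTT
  ..F.FT
  .....F
  F.F.FT
Step 3: 6 trees catch fire, 8 burn out
  TFT.TT
  F.F.FT
  .....F
  ......
  .....F
Step 4: 4 trees catch fire, 6 burn out
  F.F.FT
  .....F
  ......
  ......
  ......

F.F.FT
.....F
......
......
......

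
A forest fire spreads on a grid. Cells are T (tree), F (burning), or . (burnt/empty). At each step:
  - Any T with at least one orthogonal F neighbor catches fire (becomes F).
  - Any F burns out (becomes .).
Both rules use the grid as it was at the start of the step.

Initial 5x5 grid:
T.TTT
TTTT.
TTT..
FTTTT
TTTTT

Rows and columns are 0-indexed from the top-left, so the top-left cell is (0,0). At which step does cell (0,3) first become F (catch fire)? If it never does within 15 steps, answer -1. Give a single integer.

Step 1: cell (0,3)='T' (+3 fires, +1 burnt)
Step 2: cell (0,3)='T' (+4 fires, +3 burnt)
Step 3: cell (0,3)='T' (+5 fires, +4 burnt)
Step 4: cell (0,3)='T' (+3 fires, +5 burnt)
Step 5: cell (0,3)='T' (+3 fires, +3 burnt)
Step 6: cell (0,3)='F' (+1 fires, +3 burnt)
  -> target ignites at step 6
Step 7: cell (0,3)='.' (+1 fires, +1 burnt)
Step 8: cell (0,3)='.' (+0 fires, +1 burnt)
  fire out at step 8

6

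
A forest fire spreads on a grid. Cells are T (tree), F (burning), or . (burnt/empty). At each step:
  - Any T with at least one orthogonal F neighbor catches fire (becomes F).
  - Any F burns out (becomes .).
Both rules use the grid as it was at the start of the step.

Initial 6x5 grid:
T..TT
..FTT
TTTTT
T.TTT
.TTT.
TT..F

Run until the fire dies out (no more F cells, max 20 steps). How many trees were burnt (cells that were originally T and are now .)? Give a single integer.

Answer: 18

Derivation:
Step 1: +2 fires, +2 burnt (F count now 2)
Step 2: +5 fires, +2 burnt (F count now 5)
Step 3: +5 fires, +5 burnt (F count now 5)
Step 4: +4 fires, +5 burnt (F count now 4)
Step 5: +1 fires, +4 burnt (F count now 1)
Step 6: +1 fires, +1 burnt (F count now 1)
Step 7: +0 fires, +1 burnt (F count now 0)
Fire out after step 7
Initially T: 19, now '.': 29
Total burnt (originally-T cells now '.'): 18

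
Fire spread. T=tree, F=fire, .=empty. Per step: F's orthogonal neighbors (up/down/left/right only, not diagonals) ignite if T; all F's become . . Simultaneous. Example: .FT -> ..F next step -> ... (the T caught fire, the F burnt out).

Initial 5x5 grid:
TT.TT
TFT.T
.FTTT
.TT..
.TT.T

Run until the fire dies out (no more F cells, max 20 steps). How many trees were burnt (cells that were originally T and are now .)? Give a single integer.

Step 1: +5 fires, +2 burnt (F count now 5)
Step 2: +4 fires, +5 burnt (F count now 4)
Step 3: +2 fires, +4 burnt (F count now 2)
Step 4: +1 fires, +2 burnt (F count now 1)
Step 5: +1 fires, +1 burnt (F count now 1)
Step 6: +1 fires, +1 burnt (F count now 1)
Step 7: +0 fires, +1 burnt (F count now 0)
Fire out after step 7
Initially T: 15, now '.': 24
Total burnt (originally-T cells now '.'): 14

Answer: 14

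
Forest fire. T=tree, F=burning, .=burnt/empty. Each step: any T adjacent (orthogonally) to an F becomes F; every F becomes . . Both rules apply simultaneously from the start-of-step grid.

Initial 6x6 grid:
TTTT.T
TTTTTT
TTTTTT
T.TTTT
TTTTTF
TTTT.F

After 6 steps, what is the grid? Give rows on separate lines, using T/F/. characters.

Step 1: 2 trees catch fire, 2 burn out
  TTTT.T
  TTTTTT
  TTTTTT
  T.TTTF
  TTTTF.
  TTTT..
Step 2: 3 trees catch fire, 2 burn out
  TTTT.T
  TTTTTT
  TTTTTF
  T.TTF.
  TTTF..
  TTTT..
Step 3: 5 trees catch fire, 3 burn out
  TTTT.T
  TTTTTF
  TTTTF.
  T.TF..
  TTF...
  TTTF..
Step 4: 6 trees catch fire, 5 burn out
  TTTT.F
  TTTTF.
  TTTF..
  T.F...
  TF....
  TTF...
Step 5: 4 trees catch fire, 6 burn out
  TTTT..
  TTTF..
  TTF...
  T.....
  F.....
  TF....
Step 6: 5 trees catch fire, 4 burn out
  TTTF..
  TTF...
  TF....
  F.....
  ......
  F.....

TTTF..
TTF...
TF....
F.....
......
F.....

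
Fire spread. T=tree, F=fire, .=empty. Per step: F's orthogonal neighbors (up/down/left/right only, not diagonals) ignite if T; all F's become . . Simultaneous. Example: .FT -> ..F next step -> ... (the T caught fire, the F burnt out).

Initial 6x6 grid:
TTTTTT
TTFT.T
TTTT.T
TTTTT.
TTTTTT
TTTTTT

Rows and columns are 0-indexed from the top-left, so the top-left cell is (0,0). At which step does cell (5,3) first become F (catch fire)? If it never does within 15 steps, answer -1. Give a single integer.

Step 1: cell (5,3)='T' (+4 fires, +1 burnt)
Step 2: cell (5,3)='T' (+6 fires, +4 burnt)
Step 3: cell (5,3)='T' (+6 fires, +6 burnt)
Step 4: cell (5,3)='T' (+6 fires, +6 burnt)
Step 5: cell (5,3)='F' (+5 fires, +6 burnt)
  -> target ignites at step 5
Step 6: cell (5,3)='.' (+4 fires, +5 burnt)
Step 7: cell (5,3)='.' (+1 fires, +4 burnt)
Step 8: cell (5,3)='.' (+0 fires, +1 burnt)
  fire out at step 8

5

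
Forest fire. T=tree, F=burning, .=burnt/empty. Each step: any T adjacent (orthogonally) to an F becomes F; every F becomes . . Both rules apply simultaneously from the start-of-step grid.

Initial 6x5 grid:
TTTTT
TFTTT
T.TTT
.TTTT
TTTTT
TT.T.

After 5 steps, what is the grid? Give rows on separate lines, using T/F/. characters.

Step 1: 3 trees catch fire, 1 burn out
  TFTTT
  F.FTT
  T.TTT
  .TTTT
  TTTTT
  TT.T.
Step 2: 5 trees catch fire, 3 burn out
  F.FTT
  ...FT
  F.FTT
  .TTTT
  TTTTT
  TT.T.
Step 3: 4 trees catch fire, 5 burn out
  ...FT
  ....F
  ...FT
  .TFTT
  TTTTT
  TT.T.
Step 4: 5 trees catch fire, 4 burn out
  ....F
  .....
  ....F
  .F.FT
  TTFTT
  TT.T.
Step 5: 3 trees catch fire, 5 burn out
  .....
  .....
  .....
  ....F
  TF.FT
  TT.T.

.....
.....
.....
....F
TF.FT
TT.T.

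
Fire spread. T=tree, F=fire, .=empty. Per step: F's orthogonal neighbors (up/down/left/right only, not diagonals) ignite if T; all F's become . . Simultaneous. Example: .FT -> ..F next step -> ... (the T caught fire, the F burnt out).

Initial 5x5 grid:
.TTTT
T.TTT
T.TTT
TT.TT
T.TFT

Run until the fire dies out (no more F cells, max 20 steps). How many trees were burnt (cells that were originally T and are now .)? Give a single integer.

Step 1: +3 fires, +1 burnt (F count now 3)
Step 2: +2 fires, +3 burnt (F count now 2)
Step 3: +3 fires, +2 burnt (F count now 3)
Step 4: +3 fires, +3 burnt (F count now 3)
Step 5: +2 fires, +3 burnt (F count now 2)
Step 6: +1 fires, +2 burnt (F count now 1)
Step 7: +0 fires, +1 burnt (F count now 0)
Fire out after step 7
Initially T: 19, now '.': 20
Total burnt (originally-T cells now '.'): 14

Answer: 14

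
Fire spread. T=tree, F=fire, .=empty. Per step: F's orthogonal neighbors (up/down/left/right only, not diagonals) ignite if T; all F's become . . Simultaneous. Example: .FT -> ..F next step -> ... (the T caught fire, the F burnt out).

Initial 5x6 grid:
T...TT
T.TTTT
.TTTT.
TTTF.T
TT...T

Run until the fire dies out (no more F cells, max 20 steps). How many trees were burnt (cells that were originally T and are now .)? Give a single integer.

Step 1: +2 fires, +1 burnt (F count now 2)
Step 2: +4 fires, +2 burnt (F count now 4)
Step 3: +5 fires, +4 burnt (F count now 5)
Step 4: +3 fires, +5 burnt (F count now 3)
Step 5: +1 fires, +3 burnt (F count now 1)
Step 6: +0 fires, +1 burnt (F count now 0)
Fire out after step 6
Initially T: 19, now '.': 26
Total burnt (originally-T cells now '.'): 15

Answer: 15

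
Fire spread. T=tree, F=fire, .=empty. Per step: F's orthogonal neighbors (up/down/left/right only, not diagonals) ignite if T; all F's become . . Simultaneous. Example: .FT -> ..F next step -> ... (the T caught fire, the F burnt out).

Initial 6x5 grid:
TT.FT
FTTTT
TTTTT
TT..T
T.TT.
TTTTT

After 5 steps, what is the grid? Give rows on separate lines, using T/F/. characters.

Step 1: 5 trees catch fire, 2 burn out
  FT..F
  .FTFT
  FTTTT
  TT..T
  T.TT.
  TTTTT
Step 2: 6 trees catch fire, 5 burn out
  .F...
  ..F.F
  .FTFT
  FT..T
  T.TT.
  TTTTT
Step 3: 4 trees catch fire, 6 burn out
  .....
  .....
  ..F.F
  .F..T
  F.TT.
  TTTTT
Step 4: 2 trees catch fire, 4 burn out
  .....
  .....
  .....
  ....F
  ..TT.
  FTTTT
Step 5: 1 trees catch fire, 2 burn out
  .....
  .....
  .....
  .....
  ..TT.
  .FTTT

.....
.....
.....
.....
..TT.
.FTTT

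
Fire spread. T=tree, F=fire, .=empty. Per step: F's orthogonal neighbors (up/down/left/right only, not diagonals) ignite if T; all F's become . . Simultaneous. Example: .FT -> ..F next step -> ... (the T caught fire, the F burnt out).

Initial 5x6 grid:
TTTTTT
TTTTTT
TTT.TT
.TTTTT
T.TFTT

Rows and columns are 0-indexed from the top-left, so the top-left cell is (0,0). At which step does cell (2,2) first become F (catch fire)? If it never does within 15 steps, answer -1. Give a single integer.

Step 1: cell (2,2)='T' (+3 fires, +1 burnt)
Step 2: cell (2,2)='T' (+3 fires, +3 burnt)
Step 3: cell (2,2)='F' (+4 fires, +3 burnt)
  -> target ignites at step 3
Step 4: cell (2,2)='.' (+4 fires, +4 burnt)
Step 5: cell (2,2)='.' (+6 fires, +4 burnt)
Step 6: cell (2,2)='.' (+4 fires, +6 burnt)
Step 7: cell (2,2)='.' (+1 fires, +4 burnt)
Step 8: cell (2,2)='.' (+0 fires, +1 burnt)
  fire out at step 8

3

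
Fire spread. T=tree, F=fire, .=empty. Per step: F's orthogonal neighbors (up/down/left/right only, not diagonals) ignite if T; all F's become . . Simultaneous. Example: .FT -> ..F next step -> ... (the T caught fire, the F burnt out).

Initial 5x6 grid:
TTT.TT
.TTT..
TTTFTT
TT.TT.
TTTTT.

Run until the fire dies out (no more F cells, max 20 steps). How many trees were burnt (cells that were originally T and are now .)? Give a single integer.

Step 1: +4 fires, +1 burnt (F count now 4)
Step 2: +5 fires, +4 burnt (F count now 5)
Step 3: +6 fires, +5 burnt (F count now 6)
Step 4: +3 fires, +6 burnt (F count now 3)
Step 5: +2 fires, +3 burnt (F count now 2)
Step 6: +0 fires, +2 burnt (F count now 0)
Fire out after step 6
Initially T: 22, now '.': 28
Total burnt (originally-T cells now '.'): 20

Answer: 20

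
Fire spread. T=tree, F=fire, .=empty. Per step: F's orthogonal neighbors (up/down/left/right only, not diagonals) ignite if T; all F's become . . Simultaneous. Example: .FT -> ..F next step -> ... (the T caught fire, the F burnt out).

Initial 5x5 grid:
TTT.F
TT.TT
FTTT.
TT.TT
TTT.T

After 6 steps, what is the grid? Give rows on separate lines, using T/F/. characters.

Step 1: 4 trees catch fire, 2 burn out
  TTT..
  FT.TF
  .FTT.
  FT.TT
  TTT.T
Step 2: 6 trees catch fire, 4 burn out
  FTT..
  .F.F.
  ..FT.
  .F.TT
  FTT.T
Step 3: 3 trees catch fire, 6 burn out
  .FT..
  .....
  ...F.
  ...TT
  .FT.T
Step 4: 3 trees catch fire, 3 burn out
  ..F..
  .....
  .....
  ...FT
  ..F.T
Step 5: 1 trees catch fire, 3 burn out
  .....
  .....
  .....
  ....F
  ....T
Step 6: 1 trees catch fire, 1 burn out
  .....
  .....
  .....
  .....
  ....F

.....
.....
.....
.....
....F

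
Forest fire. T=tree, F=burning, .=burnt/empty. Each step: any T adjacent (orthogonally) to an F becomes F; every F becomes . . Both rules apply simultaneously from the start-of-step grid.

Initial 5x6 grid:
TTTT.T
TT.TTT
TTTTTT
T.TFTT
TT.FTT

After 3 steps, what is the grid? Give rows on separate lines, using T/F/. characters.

Step 1: 4 trees catch fire, 2 burn out
  TTTT.T
  TT.TTT
  TTTFTT
  T.F.FT
  TT..FT
Step 2: 5 trees catch fire, 4 burn out
  TTTT.T
  TT.FTT
  TTF.FT
  T....F
  TT...F
Step 3: 4 trees catch fire, 5 burn out
  TTTF.T
  TT..FT
  TF...F
  T.....
  TT....

TTTF.T
TT..FT
TF...F
T.....
TT....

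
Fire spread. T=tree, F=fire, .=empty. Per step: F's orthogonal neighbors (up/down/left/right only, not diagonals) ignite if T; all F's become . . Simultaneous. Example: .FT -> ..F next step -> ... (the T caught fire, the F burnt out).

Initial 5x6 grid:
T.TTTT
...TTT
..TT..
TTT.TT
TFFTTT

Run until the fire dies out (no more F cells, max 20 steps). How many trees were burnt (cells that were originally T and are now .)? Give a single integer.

Answer: 18

Derivation:
Step 1: +4 fires, +2 burnt (F count now 4)
Step 2: +3 fires, +4 burnt (F count now 3)
Step 3: +3 fires, +3 burnt (F count now 3)
Step 4: +2 fires, +3 burnt (F count now 2)
Step 5: +2 fires, +2 burnt (F count now 2)
Step 6: +3 fires, +2 burnt (F count now 3)
Step 7: +1 fires, +3 burnt (F count now 1)
Step 8: +0 fires, +1 burnt (F count now 0)
Fire out after step 8
Initially T: 19, now '.': 29
Total burnt (originally-T cells now '.'): 18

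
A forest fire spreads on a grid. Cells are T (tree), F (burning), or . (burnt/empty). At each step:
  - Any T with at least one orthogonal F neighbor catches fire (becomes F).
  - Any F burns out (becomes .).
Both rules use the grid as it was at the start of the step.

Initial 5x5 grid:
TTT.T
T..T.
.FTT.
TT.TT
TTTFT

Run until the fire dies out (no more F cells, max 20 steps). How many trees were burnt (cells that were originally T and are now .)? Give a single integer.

Answer: 11

Derivation:
Step 1: +5 fires, +2 burnt (F count now 5)
Step 2: +4 fires, +5 burnt (F count now 4)
Step 3: +2 fires, +4 burnt (F count now 2)
Step 4: +0 fires, +2 burnt (F count now 0)
Fire out after step 4
Initially T: 16, now '.': 20
Total burnt (originally-T cells now '.'): 11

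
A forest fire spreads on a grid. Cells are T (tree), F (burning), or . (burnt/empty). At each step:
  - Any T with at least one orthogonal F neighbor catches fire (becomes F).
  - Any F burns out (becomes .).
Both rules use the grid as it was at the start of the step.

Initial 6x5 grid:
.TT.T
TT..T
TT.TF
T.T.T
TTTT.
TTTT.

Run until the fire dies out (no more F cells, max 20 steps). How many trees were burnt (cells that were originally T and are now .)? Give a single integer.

Answer: 4

Derivation:
Step 1: +3 fires, +1 burnt (F count now 3)
Step 2: +1 fires, +3 burnt (F count now 1)
Step 3: +0 fires, +1 burnt (F count now 0)
Fire out after step 3
Initially T: 20, now '.': 14
Total burnt (originally-T cells now '.'): 4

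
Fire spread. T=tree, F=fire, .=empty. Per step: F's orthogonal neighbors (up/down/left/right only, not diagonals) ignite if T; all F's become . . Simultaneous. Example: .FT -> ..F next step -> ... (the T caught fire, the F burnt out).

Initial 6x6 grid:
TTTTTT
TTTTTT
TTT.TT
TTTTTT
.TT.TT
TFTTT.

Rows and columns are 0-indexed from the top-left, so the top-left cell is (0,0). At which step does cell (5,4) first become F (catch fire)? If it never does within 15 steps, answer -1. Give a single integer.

Step 1: cell (5,4)='T' (+3 fires, +1 burnt)
Step 2: cell (5,4)='T' (+3 fires, +3 burnt)
Step 3: cell (5,4)='F' (+4 fires, +3 burnt)
  -> target ignites at step 3
Step 4: cell (5,4)='.' (+5 fires, +4 burnt)
Step 5: cell (5,4)='.' (+5 fires, +5 burnt)
Step 6: cell (5,4)='.' (+5 fires, +5 burnt)
Step 7: cell (5,4)='.' (+3 fires, +5 burnt)
Step 8: cell (5,4)='.' (+2 fires, +3 burnt)
Step 9: cell (5,4)='.' (+1 fires, +2 burnt)
Step 10: cell (5,4)='.' (+0 fires, +1 burnt)
  fire out at step 10

3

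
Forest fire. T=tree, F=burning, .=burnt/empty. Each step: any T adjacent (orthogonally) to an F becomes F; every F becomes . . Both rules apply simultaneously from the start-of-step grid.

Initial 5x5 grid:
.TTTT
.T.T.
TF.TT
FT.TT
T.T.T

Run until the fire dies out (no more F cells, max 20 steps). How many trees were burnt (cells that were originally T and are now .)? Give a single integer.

Step 1: +4 fires, +2 burnt (F count now 4)
Step 2: +1 fires, +4 burnt (F count now 1)
Step 3: +1 fires, +1 burnt (F count now 1)
Step 4: +1 fires, +1 burnt (F count now 1)
Step 5: +2 fires, +1 burnt (F count now 2)
Step 6: +1 fires, +2 burnt (F count now 1)
Step 7: +2 fires, +1 burnt (F count now 2)
Step 8: +1 fires, +2 burnt (F count now 1)
Step 9: +1 fires, +1 burnt (F count now 1)
Step 10: +0 fires, +1 burnt (F count now 0)
Fire out after step 10
Initially T: 15, now '.': 24
Total burnt (originally-T cells now '.'): 14

Answer: 14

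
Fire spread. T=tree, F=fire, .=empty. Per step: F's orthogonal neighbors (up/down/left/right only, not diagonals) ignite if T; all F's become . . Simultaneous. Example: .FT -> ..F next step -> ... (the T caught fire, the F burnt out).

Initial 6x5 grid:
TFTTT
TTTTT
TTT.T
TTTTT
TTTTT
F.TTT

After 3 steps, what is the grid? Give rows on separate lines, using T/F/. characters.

Step 1: 4 trees catch fire, 2 burn out
  F.FTT
  TFTTT
  TTT.T
  TTTTT
  FTTTT
  ..TTT
Step 2: 6 trees catch fire, 4 burn out
  ...FT
  F.FTT
  TFT.T
  FTTTT
  .FTTT
  ..TTT
Step 3: 6 trees catch fire, 6 burn out
  ....F
  ...FT
  F.F.T
  .FTTT
  ..FTT
  ..TTT

....F
...FT
F.F.T
.FTTT
..FTT
..TTT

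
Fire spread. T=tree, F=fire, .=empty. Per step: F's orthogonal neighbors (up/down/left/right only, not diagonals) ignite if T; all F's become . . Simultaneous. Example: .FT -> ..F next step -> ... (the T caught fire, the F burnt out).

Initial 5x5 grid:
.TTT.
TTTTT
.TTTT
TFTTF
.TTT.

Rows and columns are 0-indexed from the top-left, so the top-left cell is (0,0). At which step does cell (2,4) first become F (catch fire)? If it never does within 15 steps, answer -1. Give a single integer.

Step 1: cell (2,4)='F' (+6 fires, +2 burnt)
  -> target ignites at step 1
Step 2: cell (2,4)='.' (+6 fires, +6 burnt)
Step 3: cell (2,4)='.' (+4 fires, +6 burnt)
Step 4: cell (2,4)='.' (+2 fires, +4 burnt)
Step 5: cell (2,4)='.' (+0 fires, +2 burnt)
  fire out at step 5

1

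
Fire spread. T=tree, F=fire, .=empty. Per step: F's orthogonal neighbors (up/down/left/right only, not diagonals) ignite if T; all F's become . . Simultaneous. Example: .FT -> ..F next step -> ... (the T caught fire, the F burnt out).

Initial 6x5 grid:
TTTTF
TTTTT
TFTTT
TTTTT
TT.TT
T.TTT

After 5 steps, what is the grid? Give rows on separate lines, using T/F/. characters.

Step 1: 6 trees catch fire, 2 burn out
  TTTF.
  TFTTF
  F.FTT
  TFTTT
  TT.TT
  T.TTT
Step 2: 10 trees catch fire, 6 burn out
  TFF..
  F.FF.
  ...FF
  F.FTT
  TF.TT
  T.TTT
Step 3: 4 trees catch fire, 10 burn out
  F....
  .....
  .....
  ...FF
  F..TT
  T.TTT
Step 4: 3 trees catch fire, 4 burn out
  .....
  .....
  .....
  .....
  ...FF
  F.TTT
Step 5: 2 trees catch fire, 3 burn out
  .....
  .....
  .....
  .....
  .....
  ..TFF

.....
.....
.....
.....
.....
..TFF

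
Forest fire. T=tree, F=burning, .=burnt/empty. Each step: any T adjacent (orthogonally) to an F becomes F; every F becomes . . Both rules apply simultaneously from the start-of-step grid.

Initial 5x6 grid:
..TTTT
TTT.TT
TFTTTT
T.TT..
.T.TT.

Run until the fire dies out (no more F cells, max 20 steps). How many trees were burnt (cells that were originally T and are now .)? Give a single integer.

Step 1: +3 fires, +1 burnt (F count now 3)
Step 2: +5 fires, +3 burnt (F count now 5)
Step 3: +3 fires, +5 burnt (F count now 3)
Step 4: +4 fires, +3 burnt (F count now 4)
Step 5: +3 fires, +4 burnt (F count now 3)
Step 6: +1 fires, +3 burnt (F count now 1)
Step 7: +0 fires, +1 burnt (F count now 0)
Fire out after step 7
Initially T: 20, now '.': 29
Total burnt (originally-T cells now '.'): 19

Answer: 19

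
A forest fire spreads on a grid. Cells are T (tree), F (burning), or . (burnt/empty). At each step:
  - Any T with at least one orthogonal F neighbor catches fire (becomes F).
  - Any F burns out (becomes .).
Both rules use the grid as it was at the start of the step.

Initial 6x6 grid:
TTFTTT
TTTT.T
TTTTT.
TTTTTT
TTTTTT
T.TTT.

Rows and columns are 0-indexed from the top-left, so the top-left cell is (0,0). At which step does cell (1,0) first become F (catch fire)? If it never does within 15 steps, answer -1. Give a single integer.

Step 1: cell (1,0)='T' (+3 fires, +1 burnt)
Step 2: cell (1,0)='T' (+5 fires, +3 burnt)
Step 3: cell (1,0)='F' (+5 fires, +5 burnt)
  -> target ignites at step 3
Step 4: cell (1,0)='.' (+6 fires, +5 burnt)
Step 5: cell (1,0)='.' (+5 fires, +6 burnt)
Step 6: cell (1,0)='.' (+4 fires, +5 burnt)
Step 7: cell (1,0)='.' (+3 fires, +4 burnt)
Step 8: cell (1,0)='.' (+0 fires, +3 burnt)
  fire out at step 8

3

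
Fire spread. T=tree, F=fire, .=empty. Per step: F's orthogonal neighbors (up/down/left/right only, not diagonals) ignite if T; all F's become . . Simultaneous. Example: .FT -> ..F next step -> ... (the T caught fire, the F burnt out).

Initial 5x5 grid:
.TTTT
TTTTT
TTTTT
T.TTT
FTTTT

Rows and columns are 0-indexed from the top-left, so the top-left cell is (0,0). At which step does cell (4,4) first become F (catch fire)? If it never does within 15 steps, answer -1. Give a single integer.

Step 1: cell (4,4)='T' (+2 fires, +1 burnt)
Step 2: cell (4,4)='T' (+2 fires, +2 burnt)
Step 3: cell (4,4)='T' (+4 fires, +2 burnt)
Step 4: cell (4,4)='F' (+4 fires, +4 burnt)
  -> target ignites at step 4
Step 5: cell (4,4)='.' (+4 fires, +4 burnt)
Step 6: cell (4,4)='.' (+3 fires, +4 burnt)
Step 7: cell (4,4)='.' (+2 fires, +3 burnt)
Step 8: cell (4,4)='.' (+1 fires, +2 burnt)
Step 9: cell (4,4)='.' (+0 fires, +1 burnt)
  fire out at step 9

4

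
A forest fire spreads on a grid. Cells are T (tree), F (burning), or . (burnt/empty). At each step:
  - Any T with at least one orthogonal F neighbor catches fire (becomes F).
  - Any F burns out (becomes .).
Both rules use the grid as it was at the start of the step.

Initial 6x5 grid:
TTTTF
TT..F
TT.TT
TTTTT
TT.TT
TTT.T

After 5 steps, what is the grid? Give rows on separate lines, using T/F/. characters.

Step 1: 2 trees catch fire, 2 burn out
  TTTF.
  TT...
  TT.TF
  TTTTT
  TT.TT
  TTT.T
Step 2: 3 trees catch fire, 2 burn out
  TTF..
  TT...
  TT.F.
  TTTTF
  TT.TT
  TTT.T
Step 3: 3 trees catch fire, 3 burn out
  TF...
  TT...
  TT...
  TTTF.
  TT.TF
  TTT.T
Step 4: 5 trees catch fire, 3 burn out
  F....
  TF...
  TT...
  TTF..
  TT.F.
  TTT.F
Step 5: 3 trees catch fire, 5 burn out
  .....
  F....
  TF...
  TF...
  TT...
  TTT..

.....
F....
TF...
TF...
TT...
TTT..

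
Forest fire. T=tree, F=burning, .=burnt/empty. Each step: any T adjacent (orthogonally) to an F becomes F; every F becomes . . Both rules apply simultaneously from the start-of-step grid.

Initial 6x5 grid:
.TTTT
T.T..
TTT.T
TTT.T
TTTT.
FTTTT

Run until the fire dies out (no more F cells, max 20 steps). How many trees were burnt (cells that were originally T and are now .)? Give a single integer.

Answer: 20

Derivation:
Step 1: +2 fires, +1 burnt (F count now 2)
Step 2: +3 fires, +2 burnt (F count now 3)
Step 3: +4 fires, +3 burnt (F count now 4)
Step 4: +5 fires, +4 burnt (F count now 5)
Step 5: +1 fires, +5 burnt (F count now 1)
Step 6: +1 fires, +1 burnt (F count now 1)
Step 7: +1 fires, +1 burnt (F count now 1)
Step 8: +2 fires, +1 burnt (F count now 2)
Step 9: +1 fires, +2 burnt (F count now 1)
Step 10: +0 fires, +1 burnt (F count now 0)
Fire out after step 10
Initially T: 22, now '.': 28
Total burnt (originally-T cells now '.'): 20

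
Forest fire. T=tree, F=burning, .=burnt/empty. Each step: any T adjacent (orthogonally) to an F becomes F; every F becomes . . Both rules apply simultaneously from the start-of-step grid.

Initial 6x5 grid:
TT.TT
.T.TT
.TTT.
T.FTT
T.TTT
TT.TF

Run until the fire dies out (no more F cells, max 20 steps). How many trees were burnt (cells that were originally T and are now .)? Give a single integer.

Step 1: +5 fires, +2 burnt (F count now 5)
Step 2: +4 fires, +5 burnt (F count now 4)
Step 3: +2 fires, +4 burnt (F count now 2)
Step 4: +3 fires, +2 burnt (F count now 3)
Step 5: +2 fires, +3 burnt (F count now 2)
Step 6: +0 fires, +2 burnt (F count now 0)
Fire out after step 6
Initially T: 20, now '.': 26
Total burnt (originally-T cells now '.'): 16

Answer: 16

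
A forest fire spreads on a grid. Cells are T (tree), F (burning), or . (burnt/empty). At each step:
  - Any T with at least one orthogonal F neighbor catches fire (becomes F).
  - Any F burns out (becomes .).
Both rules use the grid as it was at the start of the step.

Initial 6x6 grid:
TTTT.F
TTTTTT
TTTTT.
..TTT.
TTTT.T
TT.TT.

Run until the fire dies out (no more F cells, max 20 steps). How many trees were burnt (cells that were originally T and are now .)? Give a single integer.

Answer: 26

Derivation:
Step 1: +1 fires, +1 burnt (F count now 1)
Step 2: +1 fires, +1 burnt (F count now 1)
Step 3: +2 fires, +1 burnt (F count now 2)
Step 4: +4 fires, +2 burnt (F count now 4)
Step 5: +4 fires, +4 burnt (F count now 4)
Step 6: +5 fires, +4 burnt (F count now 5)
Step 7: +4 fires, +5 burnt (F count now 4)
Step 8: +2 fires, +4 burnt (F count now 2)
Step 9: +2 fires, +2 burnt (F count now 2)
Step 10: +1 fires, +2 burnt (F count now 1)
Step 11: +0 fires, +1 burnt (F count now 0)
Fire out after step 11
Initially T: 27, now '.': 35
Total burnt (originally-T cells now '.'): 26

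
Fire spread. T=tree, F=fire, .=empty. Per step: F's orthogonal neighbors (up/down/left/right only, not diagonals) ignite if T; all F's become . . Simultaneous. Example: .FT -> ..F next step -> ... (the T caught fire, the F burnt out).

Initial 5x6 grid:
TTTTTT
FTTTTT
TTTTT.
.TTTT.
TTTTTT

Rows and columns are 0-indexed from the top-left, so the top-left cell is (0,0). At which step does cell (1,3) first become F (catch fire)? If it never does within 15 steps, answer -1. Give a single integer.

Step 1: cell (1,3)='T' (+3 fires, +1 burnt)
Step 2: cell (1,3)='T' (+3 fires, +3 burnt)
Step 3: cell (1,3)='F' (+4 fires, +3 burnt)
  -> target ignites at step 3
Step 4: cell (1,3)='.' (+5 fires, +4 burnt)
Step 5: cell (1,3)='.' (+6 fires, +5 burnt)
Step 6: cell (1,3)='.' (+3 fires, +6 burnt)
Step 7: cell (1,3)='.' (+1 fires, +3 burnt)
Step 8: cell (1,3)='.' (+1 fires, +1 burnt)
Step 9: cell (1,3)='.' (+0 fires, +1 burnt)
  fire out at step 9

3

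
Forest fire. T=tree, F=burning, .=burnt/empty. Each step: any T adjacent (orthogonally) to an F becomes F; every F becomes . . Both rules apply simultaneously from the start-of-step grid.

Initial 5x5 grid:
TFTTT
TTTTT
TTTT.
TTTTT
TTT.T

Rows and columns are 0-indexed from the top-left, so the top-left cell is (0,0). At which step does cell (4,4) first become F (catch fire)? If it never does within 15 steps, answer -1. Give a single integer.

Step 1: cell (4,4)='T' (+3 fires, +1 burnt)
Step 2: cell (4,4)='T' (+4 fires, +3 burnt)
Step 3: cell (4,4)='T' (+5 fires, +4 burnt)
Step 4: cell (4,4)='T' (+5 fires, +5 burnt)
Step 5: cell (4,4)='T' (+3 fires, +5 burnt)
Step 6: cell (4,4)='T' (+1 fires, +3 burnt)
Step 7: cell (4,4)='F' (+1 fires, +1 burnt)
  -> target ignites at step 7
Step 8: cell (4,4)='.' (+0 fires, +1 burnt)
  fire out at step 8

7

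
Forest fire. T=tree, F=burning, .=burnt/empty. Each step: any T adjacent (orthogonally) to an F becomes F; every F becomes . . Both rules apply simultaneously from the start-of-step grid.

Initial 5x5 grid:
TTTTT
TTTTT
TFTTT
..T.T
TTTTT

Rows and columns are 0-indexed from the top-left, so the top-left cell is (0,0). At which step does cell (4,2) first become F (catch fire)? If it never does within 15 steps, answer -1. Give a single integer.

Step 1: cell (4,2)='T' (+3 fires, +1 burnt)
Step 2: cell (4,2)='T' (+5 fires, +3 burnt)
Step 3: cell (4,2)='F' (+5 fires, +5 burnt)
  -> target ignites at step 3
Step 4: cell (4,2)='.' (+5 fires, +5 burnt)
Step 5: cell (4,2)='.' (+3 fires, +5 burnt)
Step 6: cell (4,2)='.' (+0 fires, +3 burnt)
  fire out at step 6

3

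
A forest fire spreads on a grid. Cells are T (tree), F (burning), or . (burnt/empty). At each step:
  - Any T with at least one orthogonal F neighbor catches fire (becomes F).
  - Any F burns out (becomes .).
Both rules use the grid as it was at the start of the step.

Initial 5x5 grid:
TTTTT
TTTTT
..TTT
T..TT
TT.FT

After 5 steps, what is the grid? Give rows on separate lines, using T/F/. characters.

Step 1: 2 trees catch fire, 1 burn out
  TTTTT
  TTTTT
  ..TTT
  T..FT
  TT..F
Step 2: 2 trees catch fire, 2 burn out
  TTTTT
  TTTTT
  ..TFT
  T...F
  TT...
Step 3: 3 trees catch fire, 2 burn out
  TTTTT
  TTTFT
  ..F.F
  T....
  TT...
Step 4: 3 trees catch fire, 3 burn out
  TTTFT
  TTF.F
  .....
  T....
  TT...
Step 5: 3 trees catch fire, 3 burn out
  TTF.F
  TF...
  .....
  T....
  TT...

TTF.F
TF...
.....
T....
TT...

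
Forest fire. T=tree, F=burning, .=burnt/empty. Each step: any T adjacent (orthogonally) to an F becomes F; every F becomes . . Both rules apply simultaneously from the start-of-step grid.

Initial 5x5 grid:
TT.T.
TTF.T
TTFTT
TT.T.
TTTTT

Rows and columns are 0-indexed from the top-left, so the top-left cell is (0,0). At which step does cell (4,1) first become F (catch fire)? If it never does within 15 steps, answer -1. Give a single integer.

Step 1: cell (4,1)='T' (+3 fires, +2 burnt)
Step 2: cell (4,1)='T' (+6 fires, +3 burnt)
Step 3: cell (4,1)='F' (+5 fires, +6 burnt)
  -> target ignites at step 3
Step 4: cell (4,1)='.' (+3 fires, +5 burnt)
Step 5: cell (4,1)='.' (+0 fires, +3 burnt)
  fire out at step 5

3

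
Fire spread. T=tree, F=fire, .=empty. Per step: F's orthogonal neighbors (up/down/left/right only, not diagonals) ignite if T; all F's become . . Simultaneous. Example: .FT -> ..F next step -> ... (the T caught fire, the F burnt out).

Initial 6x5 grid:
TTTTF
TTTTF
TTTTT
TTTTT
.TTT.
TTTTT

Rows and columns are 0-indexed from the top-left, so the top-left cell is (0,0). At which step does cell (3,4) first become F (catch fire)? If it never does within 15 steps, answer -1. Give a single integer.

Step 1: cell (3,4)='T' (+3 fires, +2 burnt)
Step 2: cell (3,4)='F' (+4 fires, +3 burnt)
  -> target ignites at step 2
Step 3: cell (3,4)='.' (+4 fires, +4 burnt)
Step 4: cell (3,4)='.' (+5 fires, +4 burnt)
Step 5: cell (3,4)='.' (+4 fires, +5 burnt)
Step 6: cell (3,4)='.' (+4 fires, +4 burnt)
Step 7: cell (3,4)='.' (+1 fires, +4 burnt)
Step 8: cell (3,4)='.' (+1 fires, +1 burnt)
Step 9: cell (3,4)='.' (+0 fires, +1 burnt)
  fire out at step 9

2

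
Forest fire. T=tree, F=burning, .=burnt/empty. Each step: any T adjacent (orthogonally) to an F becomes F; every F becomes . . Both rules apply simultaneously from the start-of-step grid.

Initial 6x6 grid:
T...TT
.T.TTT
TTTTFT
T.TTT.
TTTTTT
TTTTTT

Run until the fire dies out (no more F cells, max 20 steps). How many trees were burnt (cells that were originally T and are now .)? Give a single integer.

Step 1: +4 fires, +1 burnt (F count now 4)
Step 2: +6 fires, +4 burnt (F count now 6)
Step 3: +6 fires, +6 burnt (F count now 6)
Step 4: +5 fires, +6 burnt (F count now 5)
Step 5: +3 fires, +5 burnt (F count now 3)
Step 6: +2 fires, +3 burnt (F count now 2)
Step 7: +1 fires, +2 burnt (F count now 1)
Step 8: +0 fires, +1 burnt (F count now 0)
Fire out after step 8
Initially T: 28, now '.': 35
Total burnt (originally-T cells now '.'): 27

Answer: 27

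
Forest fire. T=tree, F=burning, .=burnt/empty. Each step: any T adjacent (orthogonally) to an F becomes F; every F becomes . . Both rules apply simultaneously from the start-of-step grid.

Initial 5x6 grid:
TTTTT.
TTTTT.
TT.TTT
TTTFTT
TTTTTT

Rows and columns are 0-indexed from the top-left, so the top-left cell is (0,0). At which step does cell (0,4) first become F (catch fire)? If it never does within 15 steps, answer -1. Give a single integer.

Step 1: cell (0,4)='T' (+4 fires, +1 burnt)
Step 2: cell (0,4)='T' (+6 fires, +4 burnt)
Step 3: cell (0,4)='T' (+8 fires, +6 burnt)
Step 4: cell (0,4)='F' (+5 fires, +8 burnt)
  -> target ignites at step 4
Step 5: cell (0,4)='.' (+2 fires, +5 burnt)
Step 6: cell (0,4)='.' (+1 fires, +2 burnt)
Step 7: cell (0,4)='.' (+0 fires, +1 burnt)
  fire out at step 7

4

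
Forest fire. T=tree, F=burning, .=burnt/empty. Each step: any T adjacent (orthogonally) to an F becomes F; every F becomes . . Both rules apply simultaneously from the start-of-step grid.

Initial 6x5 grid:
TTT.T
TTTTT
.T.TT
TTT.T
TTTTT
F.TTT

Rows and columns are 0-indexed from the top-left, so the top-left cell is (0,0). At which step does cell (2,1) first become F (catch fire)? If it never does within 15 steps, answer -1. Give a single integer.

Step 1: cell (2,1)='T' (+1 fires, +1 burnt)
Step 2: cell (2,1)='T' (+2 fires, +1 burnt)
Step 3: cell (2,1)='T' (+2 fires, +2 burnt)
Step 4: cell (2,1)='F' (+4 fires, +2 burnt)
  -> target ignites at step 4
Step 5: cell (2,1)='.' (+3 fires, +4 burnt)
Step 6: cell (2,1)='.' (+5 fires, +3 burnt)
Step 7: cell (2,1)='.' (+4 fires, +5 burnt)
Step 8: cell (2,1)='.' (+2 fires, +4 burnt)
Step 9: cell (2,1)='.' (+1 fires, +2 burnt)
Step 10: cell (2,1)='.' (+0 fires, +1 burnt)
  fire out at step 10

4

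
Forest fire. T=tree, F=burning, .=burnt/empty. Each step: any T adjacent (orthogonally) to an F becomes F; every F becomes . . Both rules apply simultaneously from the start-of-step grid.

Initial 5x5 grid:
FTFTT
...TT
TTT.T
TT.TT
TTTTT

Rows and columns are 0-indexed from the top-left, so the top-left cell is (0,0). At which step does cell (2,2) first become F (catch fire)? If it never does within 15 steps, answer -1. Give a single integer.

Step 1: cell (2,2)='T' (+2 fires, +2 burnt)
Step 2: cell (2,2)='T' (+2 fires, +2 burnt)
Step 3: cell (2,2)='T' (+1 fires, +2 burnt)
Step 4: cell (2,2)='T' (+1 fires, +1 burnt)
Step 5: cell (2,2)='T' (+1 fires, +1 burnt)
Step 6: cell (2,2)='T' (+2 fires, +1 burnt)
Step 7: cell (2,2)='T' (+1 fires, +2 burnt)
Step 8: cell (2,2)='T' (+1 fires, +1 burnt)
Step 9: cell (2,2)='T' (+1 fires, +1 burnt)
Step 10: cell (2,2)='T' (+2 fires, +1 burnt)
Step 11: cell (2,2)='T' (+2 fires, +2 burnt)
Step 12: cell (2,2)='F' (+2 fires, +2 burnt)
  -> target ignites at step 12
Step 13: cell (2,2)='.' (+0 fires, +2 burnt)
  fire out at step 13

12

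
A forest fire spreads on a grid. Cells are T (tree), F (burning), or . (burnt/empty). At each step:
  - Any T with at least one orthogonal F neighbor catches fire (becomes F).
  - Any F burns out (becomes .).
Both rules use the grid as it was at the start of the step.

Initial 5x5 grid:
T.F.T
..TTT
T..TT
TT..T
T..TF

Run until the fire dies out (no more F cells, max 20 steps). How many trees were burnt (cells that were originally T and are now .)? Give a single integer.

Step 1: +3 fires, +2 burnt (F count now 3)
Step 2: +2 fires, +3 burnt (F count now 2)
Step 3: +2 fires, +2 burnt (F count now 2)
Step 4: +1 fires, +2 burnt (F count now 1)
Step 5: +0 fires, +1 burnt (F count now 0)
Fire out after step 5
Initially T: 13, now '.': 20
Total burnt (originally-T cells now '.'): 8

Answer: 8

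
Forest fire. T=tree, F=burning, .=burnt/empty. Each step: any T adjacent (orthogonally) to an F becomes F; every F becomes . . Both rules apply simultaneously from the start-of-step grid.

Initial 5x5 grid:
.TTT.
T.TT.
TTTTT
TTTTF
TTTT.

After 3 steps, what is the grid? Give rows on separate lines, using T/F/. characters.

Step 1: 2 trees catch fire, 1 burn out
  .TTT.
  T.TT.
  TTTTF
  TTTF.
  TTTT.
Step 2: 3 trees catch fire, 2 burn out
  .TTT.
  T.TT.
  TTTF.
  TTF..
  TTTF.
Step 3: 4 trees catch fire, 3 burn out
  .TTT.
  T.TF.
  TTF..
  TF...
  TTF..

.TTT.
T.TF.
TTF..
TF...
TTF..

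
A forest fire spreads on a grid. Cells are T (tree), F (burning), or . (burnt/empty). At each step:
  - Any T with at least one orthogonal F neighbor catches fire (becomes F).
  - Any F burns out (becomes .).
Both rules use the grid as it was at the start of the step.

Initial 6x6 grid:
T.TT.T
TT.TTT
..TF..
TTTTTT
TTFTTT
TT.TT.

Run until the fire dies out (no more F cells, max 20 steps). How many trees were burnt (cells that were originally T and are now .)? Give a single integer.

Answer: 22

Derivation:
Step 1: +6 fires, +2 burnt (F count now 6)
Step 2: +8 fires, +6 burnt (F count now 8)
Step 3: +7 fires, +8 burnt (F count now 7)
Step 4: +1 fires, +7 burnt (F count now 1)
Step 5: +0 fires, +1 burnt (F count now 0)
Fire out after step 5
Initially T: 25, now '.': 33
Total burnt (originally-T cells now '.'): 22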